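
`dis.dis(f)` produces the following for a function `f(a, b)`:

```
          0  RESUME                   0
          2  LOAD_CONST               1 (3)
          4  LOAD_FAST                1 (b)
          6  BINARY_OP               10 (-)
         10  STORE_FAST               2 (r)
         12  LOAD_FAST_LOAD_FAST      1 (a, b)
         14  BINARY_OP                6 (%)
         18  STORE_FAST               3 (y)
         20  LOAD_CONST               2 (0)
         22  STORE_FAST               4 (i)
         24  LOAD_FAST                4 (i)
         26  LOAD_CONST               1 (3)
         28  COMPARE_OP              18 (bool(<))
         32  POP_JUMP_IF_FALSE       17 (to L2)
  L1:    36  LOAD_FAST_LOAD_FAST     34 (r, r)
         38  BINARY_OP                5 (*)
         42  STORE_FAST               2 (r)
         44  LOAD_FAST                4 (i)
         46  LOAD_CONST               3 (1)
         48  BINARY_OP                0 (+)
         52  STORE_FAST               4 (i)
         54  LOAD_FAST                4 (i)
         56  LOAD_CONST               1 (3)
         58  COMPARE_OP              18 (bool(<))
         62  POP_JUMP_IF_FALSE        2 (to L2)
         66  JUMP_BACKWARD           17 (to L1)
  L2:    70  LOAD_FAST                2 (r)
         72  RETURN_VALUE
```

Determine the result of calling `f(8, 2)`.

LOAD_CONST → push 3. Stack: [3]
LOAD_FAST b → push 2. Stack: [3, 2]
BINARY_OP - → 3 - 2 = 1. Stack: [1]
STORE_FAST r → r=1. Stack: []
LOAD_FAST_LOAD_FAST a,b → push 8,2. Stack: [8, 2]
BINARY_OP % → 8 % 2 = 0. Stack: [0]
STORE_FAST y → y=0. Stack: []
LOAD_CONST → push 0. Stack: [0]
STORE_FAST i → i=0. Stack: []
LOAD_FAST i → push 0. Stack: [0]
LOAD_CONST → push 3. Stack: [0, 3]
COMPARE_OP bool(<) → 0 vs 3 = True. Stack: [True]
POP_JUMP_IF_FALSE → pop True; no jump. Stack: []
LOAD_FAST_LOAD_FAST r,r → push 1,1. Stack: [1, 1]
BINARY_OP * → 1 * 1 = 1. Stack: [1]
STORE_FAST r → r=1. Stack: []
LOAD_FAST i → push 0. Stack: [0]
LOAD_CONST → push 1. Stack: [0, 1]
BINARY_OP + → 0 + 1 = 1. Stack: [1]
STORE_FAST i → i=1. Stack: []
LOAD_FAST i → push 1. Stack: [1]
LOAD_CONST → push 3. Stack: [1, 3]
COMPARE_OP bool(<) → 1 vs 3 = True. Stack: [True]
POP_JUMP_IF_FALSE → pop True; no jump. Stack: []
LOAD_FAST_LOAD_FAST r,r → push 1,1. Stack: [1, 1]
BINARY_OP * → 1 * 1 = 1. Stack: [1]
STORE_FAST r → r=1. Stack: []
LOAD_FAST i → push 1. Stack: [1]
LOAD_CONST → push 1. Stack: [1, 1]
BINARY_OP + → 1 + 1 = 2. Stack: [2]
STORE_FAST i → i=2. Stack: []
LOAD_FAST i → push 2. Stack: [2]
LOAD_CONST → push 3. Stack: [2, 3]
COMPARE_OP bool(<) → 2 vs 3 = True. Stack: [True]
POP_JUMP_IF_FALSE → pop True; no jump. Stack: []
LOAD_FAST_LOAD_FAST r,r → push 1,1. Stack: [1, 1]
BINARY_OP * → 1 * 1 = 1. Stack: [1]
STORE_FAST r → r=1. Stack: []
LOAD_FAST i → push 2. Stack: [2]
LOAD_CONST → push 1. Stack: [2, 1]
BINARY_OP + → 2 + 1 = 3. Stack: [3]
STORE_FAST i → i=3. Stack: []
LOAD_FAST i → push 3. Stack: [3]
LOAD_CONST → push 3. Stack: [3, 3]
COMPARE_OP bool(<) → 3 vs 3 = False. Stack: [False]
POP_JUMP_IF_FALSE → pop False; jump. Stack: []
LOAD_FAST r → push 1. Stack: [1]
RETURN_VALUE → return 1.

1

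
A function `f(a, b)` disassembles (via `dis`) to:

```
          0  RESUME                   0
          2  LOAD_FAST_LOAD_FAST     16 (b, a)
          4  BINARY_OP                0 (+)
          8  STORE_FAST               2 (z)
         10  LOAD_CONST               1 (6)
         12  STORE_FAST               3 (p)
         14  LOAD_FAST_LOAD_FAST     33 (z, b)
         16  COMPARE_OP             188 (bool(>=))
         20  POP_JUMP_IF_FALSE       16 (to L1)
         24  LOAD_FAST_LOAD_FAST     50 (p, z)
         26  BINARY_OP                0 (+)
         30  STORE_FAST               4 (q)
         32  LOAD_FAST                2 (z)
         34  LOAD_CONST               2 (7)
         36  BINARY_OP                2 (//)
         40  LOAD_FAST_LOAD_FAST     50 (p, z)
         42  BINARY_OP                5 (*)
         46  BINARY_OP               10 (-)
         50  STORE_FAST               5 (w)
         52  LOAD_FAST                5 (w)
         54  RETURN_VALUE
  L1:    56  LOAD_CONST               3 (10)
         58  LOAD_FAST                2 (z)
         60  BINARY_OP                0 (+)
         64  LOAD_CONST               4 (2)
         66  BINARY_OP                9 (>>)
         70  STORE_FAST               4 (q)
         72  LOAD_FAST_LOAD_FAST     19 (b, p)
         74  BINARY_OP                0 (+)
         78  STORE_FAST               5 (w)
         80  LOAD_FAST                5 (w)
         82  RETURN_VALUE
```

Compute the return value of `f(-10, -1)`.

LOAD_FAST_LOAD_FAST b,a → push -1,-10. Stack: [-1, -10]
BINARY_OP + → -1 + -10 = -11. Stack: [-11]
STORE_FAST z → z=-11. Stack: []
LOAD_CONST → push 6. Stack: [6]
STORE_FAST p → p=6. Stack: []
LOAD_FAST_LOAD_FAST z,b → push -11,-1. Stack: [-11, -1]
COMPARE_OP bool(>=) → -11 vs -1 = False. Stack: [False]
POP_JUMP_IF_FALSE → pop False; jump. Stack: []
LOAD_CONST → push 10. Stack: [10]
LOAD_FAST z → push -11. Stack: [10, -11]
BINARY_OP + → 10 + -11 = -1. Stack: [-1]
LOAD_CONST → push 2. Stack: [-1, 2]
BINARY_OP >> → -1 >> 2 = -1. Stack: [-1]
STORE_FAST q → q=-1. Stack: []
LOAD_FAST_LOAD_FAST b,p → push -1,6. Stack: [-1, 6]
BINARY_OP + → -1 + 6 = 5. Stack: [5]
STORE_FAST w → w=5. Stack: []
LOAD_FAST w → push 5. Stack: [5]
RETURN_VALUE → return 5.

5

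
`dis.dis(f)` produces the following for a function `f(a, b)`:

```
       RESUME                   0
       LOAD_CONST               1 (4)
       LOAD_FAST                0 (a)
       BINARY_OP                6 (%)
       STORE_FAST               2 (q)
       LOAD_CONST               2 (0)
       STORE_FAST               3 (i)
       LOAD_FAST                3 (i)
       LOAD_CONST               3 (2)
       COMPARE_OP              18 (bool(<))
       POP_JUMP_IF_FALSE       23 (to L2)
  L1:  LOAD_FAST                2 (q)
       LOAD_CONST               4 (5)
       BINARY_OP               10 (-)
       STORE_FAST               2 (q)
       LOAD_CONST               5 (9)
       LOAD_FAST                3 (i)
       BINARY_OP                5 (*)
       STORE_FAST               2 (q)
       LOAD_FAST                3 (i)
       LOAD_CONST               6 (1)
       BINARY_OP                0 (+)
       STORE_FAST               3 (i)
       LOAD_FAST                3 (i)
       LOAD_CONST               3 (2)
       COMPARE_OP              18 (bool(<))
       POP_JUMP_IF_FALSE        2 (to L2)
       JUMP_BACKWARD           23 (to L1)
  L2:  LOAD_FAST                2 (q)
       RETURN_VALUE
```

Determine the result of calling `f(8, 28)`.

9

LOAD_CONST → push 4. Stack: [4]
LOAD_FAST a → push 8. Stack: [4, 8]
BINARY_OP % → 4 % 8 = 4. Stack: [4]
STORE_FAST q → q=4. Stack: []
LOAD_CONST → push 0. Stack: [0]
STORE_FAST i → i=0. Stack: []
LOAD_FAST i → push 0. Stack: [0]
LOAD_CONST → push 2. Stack: [0, 2]
COMPARE_OP bool(<) → 0 vs 2 = True. Stack: [True]
POP_JUMP_IF_FALSE → pop True; no jump. Stack: []
LOAD_FAST q → push 4. Stack: [4]
LOAD_CONST → push 5. Stack: [4, 5]
BINARY_OP - → 4 - 5 = -1. Stack: [-1]
STORE_FAST q → q=-1. Stack: []
LOAD_CONST → push 9. Stack: [9]
LOAD_FAST i → push 0. Stack: [9, 0]
BINARY_OP * → 9 * 0 = 0. Stack: [0]
STORE_FAST q → q=0. Stack: []
LOAD_FAST i → push 0. Stack: [0]
LOAD_CONST → push 1. Stack: [0, 1]
BINARY_OP + → 0 + 1 = 1. Stack: [1]
STORE_FAST i → i=1. Stack: []
LOAD_FAST i → push 1. Stack: [1]
LOAD_CONST → push 2. Stack: [1, 2]
COMPARE_OP bool(<) → 1 vs 2 = True. Stack: [True]
POP_JUMP_IF_FALSE → pop True; no jump. Stack: []
LOAD_FAST q → push 0. Stack: [0]
LOAD_CONST → push 5. Stack: [0, 5]
BINARY_OP - → 0 - 5 = -5. Stack: [-5]
STORE_FAST q → q=-5. Stack: []
LOAD_CONST → push 9. Stack: [9]
LOAD_FAST i → push 1. Stack: [9, 1]
BINARY_OP * → 9 * 1 = 9. Stack: [9]
STORE_FAST q → q=9. Stack: []
LOAD_FAST i → push 1. Stack: [1]
LOAD_CONST → push 1. Stack: [1, 1]
BINARY_OP + → 1 + 1 = 2. Stack: [2]
STORE_FAST i → i=2. Stack: []
LOAD_FAST i → push 2. Stack: [2]
LOAD_CONST → push 2. Stack: [2, 2]
COMPARE_OP bool(<) → 2 vs 2 = False. Stack: [False]
POP_JUMP_IF_FALSE → pop False; jump. Stack: []
LOAD_FAST q → push 9. Stack: [9]
RETURN_VALUE → return 9.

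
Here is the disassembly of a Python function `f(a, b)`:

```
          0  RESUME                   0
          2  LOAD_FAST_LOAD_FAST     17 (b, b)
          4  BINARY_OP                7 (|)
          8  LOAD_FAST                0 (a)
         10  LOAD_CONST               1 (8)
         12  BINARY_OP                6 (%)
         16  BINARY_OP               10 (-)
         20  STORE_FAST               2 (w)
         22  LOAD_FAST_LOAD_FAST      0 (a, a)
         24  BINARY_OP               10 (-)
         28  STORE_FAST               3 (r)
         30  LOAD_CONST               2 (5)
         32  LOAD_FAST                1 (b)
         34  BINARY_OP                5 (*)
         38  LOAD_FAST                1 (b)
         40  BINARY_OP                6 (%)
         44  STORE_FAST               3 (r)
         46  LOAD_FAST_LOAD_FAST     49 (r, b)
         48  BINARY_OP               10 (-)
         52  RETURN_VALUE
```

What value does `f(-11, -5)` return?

5

LOAD_FAST_LOAD_FAST b,b → push -5,-5. Stack: [-5, -5]
BINARY_OP | → -5 | -5 = -5. Stack: [-5]
LOAD_FAST a → push -11. Stack: [-5, -11]
LOAD_CONST → push 8. Stack: [-5, -11, 8]
BINARY_OP % → -11 % 8 = 5. Stack: [-5, 5]
BINARY_OP - → -5 - 5 = -10. Stack: [-10]
STORE_FAST w → w=-10. Stack: []
LOAD_FAST_LOAD_FAST a,a → push -11,-11. Stack: [-11, -11]
BINARY_OP - → -11 - -11 = 0. Stack: [0]
STORE_FAST r → r=0. Stack: []
LOAD_CONST → push 5. Stack: [5]
LOAD_FAST b → push -5. Stack: [5, -5]
BINARY_OP * → 5 * -5 = -25. Stack: [-25]
LOAD_FAST b → push -5. Stack: [-25, -5]
BINARY_OP % → -25 % -5 = 0. Stack: [0]
STORE_FAST r → r=0. Stack: []
LOAD_FAST_LOAD_FAST r,b → push 0,-5. Stack: [0, -5]
BINARY_OP - → 0 - -5 = 5. Stack: [5]
RETURN_VALUE → return 5.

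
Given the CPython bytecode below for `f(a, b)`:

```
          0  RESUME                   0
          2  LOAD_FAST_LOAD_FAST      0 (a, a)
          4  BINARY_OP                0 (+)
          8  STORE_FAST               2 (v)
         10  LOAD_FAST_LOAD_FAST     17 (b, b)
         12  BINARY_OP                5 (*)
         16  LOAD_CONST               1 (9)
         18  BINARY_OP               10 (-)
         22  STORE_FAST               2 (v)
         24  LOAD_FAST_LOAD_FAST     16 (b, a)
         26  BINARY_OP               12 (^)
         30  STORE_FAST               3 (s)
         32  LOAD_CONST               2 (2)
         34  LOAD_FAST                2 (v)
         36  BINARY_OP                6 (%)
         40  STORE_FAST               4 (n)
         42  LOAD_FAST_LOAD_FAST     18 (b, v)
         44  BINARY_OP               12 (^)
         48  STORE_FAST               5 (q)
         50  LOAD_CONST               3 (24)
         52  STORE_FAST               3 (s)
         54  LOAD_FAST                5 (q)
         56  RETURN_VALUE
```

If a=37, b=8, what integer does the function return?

LOAD_FAST_LOAD_FAST a,a → push 37,37. Stack: [37, 37]
BINARY_OP + → 37 + 37 = 74. Stack: [74]
STORE_FAST v → v=74. Stack: []
LOAD_FAST_LOAD_FAST b,b → push 8,8. Stack: [8, 8]
BINARY_OP * → 8 * 8 = 64. Stack: [64]
LOAD_CONST → push 9. Stack: [64, 9]
BINARY_OP - → 64 - 9 = 55. Stack: [55]
STORE_FAST v → v=55. Stack: []
LOAD_FAST_LOAD_FAST b,a → push 8,37. Stack: [8, 37]
BINARY_OP ^ → 8 ^ 37 = 45. Stack: [45]
STORE_FAST s → s=45. Stack: []
LOAD_CONST → push 2. Stack: [2]
LOAD_FAST v → push 55. Stack: [2, 55]
BINARY_OP % → 2 % 55 = 2. Stack: [2]
STORE_FAST n → n=2. Stack: []
LOAD_FAST_LOAD_FAST b,v → push 8,55. Stack: [8, 55]
BINARY_OP ^ → 8 ^ 55 = 63. Stack: [63]
STORE_FAST q → q=63. Stack: []
LOAD_CONST → push 24. Stack: [24]
STORE_FAST s → s=24. Stack: []
LOAD_FAST q → push 63. Stack: [63]
RETURN_VALUE → return 63.

63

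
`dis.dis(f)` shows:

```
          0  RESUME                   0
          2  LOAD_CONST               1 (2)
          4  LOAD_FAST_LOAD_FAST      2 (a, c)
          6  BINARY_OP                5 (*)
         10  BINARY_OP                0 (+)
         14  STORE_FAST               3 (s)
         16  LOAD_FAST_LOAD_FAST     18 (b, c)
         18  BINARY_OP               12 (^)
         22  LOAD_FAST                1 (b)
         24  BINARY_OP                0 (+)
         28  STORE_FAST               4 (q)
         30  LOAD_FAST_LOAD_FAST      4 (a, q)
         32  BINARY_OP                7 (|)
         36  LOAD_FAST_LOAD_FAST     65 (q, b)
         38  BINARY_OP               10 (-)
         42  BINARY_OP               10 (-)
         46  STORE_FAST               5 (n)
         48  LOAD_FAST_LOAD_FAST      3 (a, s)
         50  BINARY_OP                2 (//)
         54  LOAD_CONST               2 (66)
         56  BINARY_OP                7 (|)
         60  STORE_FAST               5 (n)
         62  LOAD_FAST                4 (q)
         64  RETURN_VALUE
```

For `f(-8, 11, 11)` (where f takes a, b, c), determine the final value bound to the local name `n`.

66

LOAD_CONST → push 2. Stack: [2]
LOAD_FAST_LOAD_FAST a,c → push -8,11. Stack: [2, -8, 11]
BINARY_OP * → -8 * 11 = -88. Stack: [2, -88]
BINARY_OP + → 2 + -88 = -86. Stack: [-86]
STORE_FAST s → s=-86. Stack: []
LOAD_FAST_LOAD_FAST b,c → push 11,11. Stack: [11, 11]
BINARY_OP ^ → 11 ^ 11 = 0. Stack: [0]
LOAD_FAST b → push 11. Stack: [0, 11]
BINARY_OP + → 0 + 11 = 11. Stack: [11]
STORE_FAST q → q=11. Stack: []
LOAD_FAST_LOAD_FAST a,q → push -8,11. Stack: [-8, 11]
BINARY_OP | → -8 | 11 = -5. Stack: [-5]
LOAD_FAST_LOAD_FAST q,b → push 11,11. Stack: [-5, 11, 11]
BINARY_OP - → 11 - 11 = 0. Stack: [-5, 0]
BINARY_OP - → -5 - 0 = -5. Stack: [-5]
STORE_FAST n → n=-5. Stack: []
LOAD_FAST_LOAD_FAST a,s → push -8,-86. Stack: [-8, -86]
BINARY_OP // → -8 // -86 = 0. Stack: [0]
LOAD_CONST → push 66. Stack: [0, 66]
BINARY_OP | → 0 | 66 = 66. Stack: [66]
STORE_FAST n → n=66. Stack: []
LOAD_FAST q → push 11. Stack: [11]
RETURN_VALUE → return 11.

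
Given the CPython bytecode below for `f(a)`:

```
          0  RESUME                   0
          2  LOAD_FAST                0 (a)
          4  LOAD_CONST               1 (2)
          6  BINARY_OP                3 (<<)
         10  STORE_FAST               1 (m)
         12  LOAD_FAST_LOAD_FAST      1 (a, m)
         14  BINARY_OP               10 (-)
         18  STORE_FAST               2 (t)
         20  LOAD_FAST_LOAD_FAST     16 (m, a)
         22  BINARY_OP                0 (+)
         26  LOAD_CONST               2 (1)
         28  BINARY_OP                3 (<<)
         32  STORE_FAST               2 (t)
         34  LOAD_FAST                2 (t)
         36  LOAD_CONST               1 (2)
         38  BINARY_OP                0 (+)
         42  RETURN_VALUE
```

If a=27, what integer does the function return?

272

LOAD_FAST a → push 27. Stack: [27]
LOAD_CONST → push 2. Stack: [27, 2]
BINARY_OP << → 27 << 2 = 108. Stack: [108]
STORE_FAST m → m=108. Stack: []
LOAD_FAST_LOAD_FAST a,m → push 27,108. Stack: [27, 108]
BINARY_OP - → 27 - 108 = -81. Stack: [-81]
STORE_FAST t → t=-81. Stack: []
LOAD_FAST_LOAD_FAST m,a → push 108,27. Stack: [108, 27]
BINARY_OP + → 108 + 27 = 135. Stack: [135]
LOAD_CONST → push 1. Stack: [135, 1]
BINARY_OP << → 135 << 1 = 270. Stack: [270]
STORE_FAST t → t=270. Stack: []
LOAD_FAST t → push 270. Stack: [270]
LOAD_CONST → push 2. Stack: [270, 2]
BINARY_OP + → 270 + 2 = 272. Stack: [272]
RETURN_VALUE → return 272.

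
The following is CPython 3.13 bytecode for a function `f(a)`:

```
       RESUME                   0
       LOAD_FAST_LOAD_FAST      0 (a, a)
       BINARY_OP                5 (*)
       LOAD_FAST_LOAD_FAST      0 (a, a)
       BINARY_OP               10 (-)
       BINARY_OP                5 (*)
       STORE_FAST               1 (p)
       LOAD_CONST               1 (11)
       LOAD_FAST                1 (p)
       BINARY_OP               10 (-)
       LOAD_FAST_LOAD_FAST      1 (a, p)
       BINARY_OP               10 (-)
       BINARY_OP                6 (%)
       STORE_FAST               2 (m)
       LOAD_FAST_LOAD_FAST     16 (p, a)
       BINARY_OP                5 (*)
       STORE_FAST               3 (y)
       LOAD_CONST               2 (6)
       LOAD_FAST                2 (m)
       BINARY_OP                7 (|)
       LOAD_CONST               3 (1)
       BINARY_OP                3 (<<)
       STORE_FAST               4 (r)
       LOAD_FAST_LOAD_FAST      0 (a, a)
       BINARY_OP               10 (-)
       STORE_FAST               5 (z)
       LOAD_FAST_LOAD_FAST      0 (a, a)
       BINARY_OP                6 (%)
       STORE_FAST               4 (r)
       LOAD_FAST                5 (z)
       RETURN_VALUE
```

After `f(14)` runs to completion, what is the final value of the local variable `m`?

LOAD_FAST_LOAD_FAST a,a → push 14,14. Stack: [14, 14]
BINARY_OP * → 14 * 14 = 196. Stack: [196]
LOAD_FAST_LOAD_FAST a,a → push 14,14. Stack: [196, 14, 14]
BINARY_OP - → 14 - 14 = 0. Stack: [196, 0]
BINARY_OP * → 196 * 0 = 0. Stack: [0]
STORE_FAST p → p=0. Stack: []
LOAD_CONST → push 11. Stack: [11]
LOAD_FAST p → push 0. Stack: [11, 0]
BINARY_OP - → 11 - 0 = 11. Stack: [11]
LOAD_FAST_LOAD_FAST a,p → push 14,0. Stack: [11, 14, 0]
BINARY_OP - → 14 - 0 = 14. Stack: [11, 14]
BINARY_OP % → 11 % 14 = 11. Stack: [11]
STORE_FAST m → m=11. Stack: []
LOAD_FAST_LOAD_FAST p,a → push 0,14. Stack: [0, 14]
BINARY_OP * → 0 * 14 = 0. Stack: [0]
STORE_FAST y → y=0. Stack: []
LOAD_CONST → push 6. Stack: [6]
LOAD_FAST m → push 11. Stack: [6, 11]
BINARY_OP | → 6 | 11 = 15. Stack: [15]
LOAD_CONST → push 1. Stack: [15, 1]
BINARY_OP << → 15 << 1 = 30. Stack: [30]
STORE_FAST r → r=30. Stack: []
LOAD_FAST_LOAD_FAST a,a → push 14,14. Stack: [14, 14]
BINARY_OP - → 14 - 14 = 0. Stack: [0]
STORE_FAST z → z=0. Stack: []
LOAD_FAST_LOAD_FAST a,a → push 14,14. Stack: [14, 14]
BINARY_OP % → 14 % 14 = 0. Stack: [0]
STORE_FAST r → r=0. Stack: []
LOAD_FAST z → push 0. Stack: [0]
RETURN_VALUE → return 0.

11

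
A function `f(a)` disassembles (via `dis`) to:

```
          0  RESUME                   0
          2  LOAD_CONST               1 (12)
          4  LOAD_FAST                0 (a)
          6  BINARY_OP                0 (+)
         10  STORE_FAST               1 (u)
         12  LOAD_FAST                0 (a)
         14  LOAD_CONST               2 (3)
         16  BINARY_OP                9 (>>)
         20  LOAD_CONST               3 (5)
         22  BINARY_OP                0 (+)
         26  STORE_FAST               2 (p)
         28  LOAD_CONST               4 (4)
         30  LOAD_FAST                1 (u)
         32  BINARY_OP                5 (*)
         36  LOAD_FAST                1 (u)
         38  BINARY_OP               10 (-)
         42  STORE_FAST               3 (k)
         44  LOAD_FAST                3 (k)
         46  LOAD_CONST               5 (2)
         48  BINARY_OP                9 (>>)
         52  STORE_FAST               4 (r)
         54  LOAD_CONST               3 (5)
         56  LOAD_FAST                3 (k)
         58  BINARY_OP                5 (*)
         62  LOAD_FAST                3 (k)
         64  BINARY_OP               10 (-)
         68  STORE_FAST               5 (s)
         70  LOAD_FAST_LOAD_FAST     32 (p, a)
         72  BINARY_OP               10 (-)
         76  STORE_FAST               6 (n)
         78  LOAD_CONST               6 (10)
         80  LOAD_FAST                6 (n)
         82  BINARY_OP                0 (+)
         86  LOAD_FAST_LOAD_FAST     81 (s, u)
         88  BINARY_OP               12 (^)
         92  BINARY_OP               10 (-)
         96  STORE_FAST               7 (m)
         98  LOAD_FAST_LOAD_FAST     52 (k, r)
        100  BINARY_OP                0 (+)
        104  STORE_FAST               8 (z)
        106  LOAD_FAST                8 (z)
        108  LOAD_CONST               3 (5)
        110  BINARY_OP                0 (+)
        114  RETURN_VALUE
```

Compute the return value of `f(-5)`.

31

LOAD_CONST → push 12. Stack: [12]
LOAD_FAST a → push -5. Stack: [12, -5]
BINARY_OP + → 12 + -5 = 7. Stack: [7]
STORE_FAST u → u=7. Stack: []
LOAD_FAST a → push -5. Stack: [-5]
LOAD_CONST → push 3. Stack: [-5, 3]
BINARY_OP >> → -5 >> 3 = -1. Stack: [-1]
LOAD_CONST → push 5. Stack: [-1, 5]
BINARY_OP + → -1 + 5 = 4. Stack: [4]
STORE_FAST p → p=4. Stack: []
LOAD_CONST → push 4. Stack: [4]
LOAD_FAST u → push 7. Stack: [4, 7]
BINARY_OP * → 4 * 7 = 28. Stack: [28]
LOAD_FAST u → push 7. Stack: [28, 7]
BINARY_OP - → 28 - 7 = 21. Stack: [21]
STORE_FAST k → k=21. Stack: []
LOAD_FAST k → push 21. Stack: [21]
LOAD_CONST → push 2. Stack: [21, 2]
BINARY_OP >> → 21 >> 2 = 5. Stack: [5]
STORE_FAST r → r=5. Stack: []
LOAD_CONST → push 5. Stack: [5]
LOAD_FAST k → push 21. Stack: [5, 21]
BINARY_OP * → 5 * 21 = 105. Stack: [105]
LOAD_FAST k → push 21. Stack: [105, 21]
BINARY_OP - → 105 - 21 = 84. Stack: [84]
STORE_FAST s → s=84. Stack: []
LOAD_FAST_LOAD_FAST p,a → push 4,-5. Stack: [4, -5]
BINARY_OP - → 4 - -5 = 9. Stack: [9]
STORE_FAST n → n=9. Stack: []
LOAD_CONST → push 10. Stack: [10]
LOAD_FAST n → push 9. Stack: [10, 9]
BINARY_OP + → 10 + 9 = 19. Stack: [19]
LOAD_FAST_LOAD_FAST s,u → push 84,7. Stack: [19, 84, 7]
BINARY_OP ^ → 84 ^ 7 = 83. Stack: [19, 83]
BINARY_OP - → 19 - 83 = -64. Stack: [-64]
STORE_FAST m → m=-64. Stack: []
LOAD_FAST_LOAD_FAST k,r → push 21,5. Stack: [21, 5]
BINARY_OP + → 21 + 5 = 26. Stack: [26]
STORE_FAST z → z=26. Stack: []
LOAD_FAST z → push 26. Stack: [26]
LOAD_CONST → push 5. Stack: [26, 5]
BINARY_OP + → 26 + 5 = 31. Stack: [31]
RETURN_VALUE → return 31.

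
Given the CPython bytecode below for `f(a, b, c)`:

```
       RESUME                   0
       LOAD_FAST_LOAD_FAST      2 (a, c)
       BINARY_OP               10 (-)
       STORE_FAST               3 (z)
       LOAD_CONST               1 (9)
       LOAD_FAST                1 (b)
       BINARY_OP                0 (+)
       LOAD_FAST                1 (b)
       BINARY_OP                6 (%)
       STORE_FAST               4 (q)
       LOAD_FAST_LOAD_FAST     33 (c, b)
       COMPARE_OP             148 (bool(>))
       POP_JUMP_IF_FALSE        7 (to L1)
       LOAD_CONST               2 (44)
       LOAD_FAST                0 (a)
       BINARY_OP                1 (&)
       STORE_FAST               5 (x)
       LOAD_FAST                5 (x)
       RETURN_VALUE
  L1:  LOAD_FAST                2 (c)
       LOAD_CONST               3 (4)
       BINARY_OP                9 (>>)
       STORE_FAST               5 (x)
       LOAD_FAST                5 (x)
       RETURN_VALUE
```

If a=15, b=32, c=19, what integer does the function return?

1

LOAD_FAST_LOAD_FAST a,c → push 15,19. Stack: [15, 19]
BINARY_OP - → 15 - 19 = -4. Stack: [-4]
STORE_FAST z → z=-4. Stack: []
LOAD_CONST → push 9. Stack: [9]
LOAD_FAST b → push 32. Stack: [9, 32]
BINARY_OP + → 9 + 32 = 41. Stack: [41]
LOAD_FAST b → push 32. Stack: [41, 32]
BINARY_OP % → 41 % 32 = 9. Stack: [9]
STORE_FAST q → q=9. Stack: []
LOAD_FAST_LOAD_FAST c,b → push 19,32. Stack: [19, 32]
COMPARE_OP bool(>) → 19 vs 32 = False. Stack: [False]
POP_JUMP_IF_FALSE → pop False; jump. Stack: []
LOAD_FAST c → push 19. Stack: [19]
LOAD_CONST → push 4. Stack: [19, 4]
BINARY_OP >> → 19 >> 4 = 1. Stack: [1]
STORE_FAST x → x=1. Stack: []
LOAD_FAST x → push 1. Stack: [1]
RETURN_VALUE → return 1.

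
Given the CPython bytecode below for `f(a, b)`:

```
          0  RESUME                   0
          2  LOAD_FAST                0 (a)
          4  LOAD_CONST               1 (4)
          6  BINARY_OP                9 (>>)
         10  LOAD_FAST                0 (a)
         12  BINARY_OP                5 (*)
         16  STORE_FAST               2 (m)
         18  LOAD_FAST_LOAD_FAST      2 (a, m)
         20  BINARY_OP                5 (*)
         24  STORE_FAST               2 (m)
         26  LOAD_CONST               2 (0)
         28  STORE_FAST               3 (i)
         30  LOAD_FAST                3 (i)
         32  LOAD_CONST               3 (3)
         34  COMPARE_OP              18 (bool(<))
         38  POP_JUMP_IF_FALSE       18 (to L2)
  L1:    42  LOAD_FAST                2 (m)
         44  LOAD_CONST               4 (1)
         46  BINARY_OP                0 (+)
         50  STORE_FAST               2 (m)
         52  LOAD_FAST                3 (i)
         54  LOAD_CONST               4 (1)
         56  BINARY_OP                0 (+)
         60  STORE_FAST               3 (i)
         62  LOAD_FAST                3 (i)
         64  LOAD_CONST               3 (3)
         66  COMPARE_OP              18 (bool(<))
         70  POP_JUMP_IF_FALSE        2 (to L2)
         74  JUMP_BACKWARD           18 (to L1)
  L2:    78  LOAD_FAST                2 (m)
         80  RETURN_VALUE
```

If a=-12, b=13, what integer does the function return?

-141

LOAD_FAST a → push -12. Stack: [-12]
LOAD_CONST → push 4. Stack: [-12, 4]
BINARY_OP >> → -12 >> 4 = -1. Stack: [-1]
LOAD_FAST a → push -12. Stack: [-1, -12]
BINARY_OP * → -1 * -12 = 12. Stack: [12]
STORE_FAST m → m=12. Stack: []
LOAD_FAST_LOAD_FAST a,m → push -12,12. Stack: [-12, 12]
BINARY_OP * → -12 * 12 = -144. Stack: [-144]
STORE_FAST m → m=-144. Stack: []
LOAD_CONST → push 0. Stack: [0]
STORE_FAST i → i=0. Stack: []
LOAD_FAST i → push 0. Stack: [0]
LOAD_CONST → push 3. Stack: [0, 3]
COMPARE_OP bool(<) → 0 vs 3 = True. Stack: [True]
POP_JUMP_IF_FALSE → pop True; no jump. Stack: []
LOAD_FAST m → push -144. Stack: [-144]
LOAD_CONST → push 1. Stack: [-144, 1]
BINARY_OP + → -144 + 1 = -143. Stack: [-143]
STORE_FAST m → m=-143. Stack: []
LOAD_FAST i → push 0. Stack: [0]
LOAD_CONST → push 1. Stack: [0, 1]
BINARY_OP + → 0 + 1 = 1. Stack: [1]
STORE_FAST i → i=1. Stack: []
LOAD_FAST i → push 1. Stack: [1]
LOAD_CONST → push 3. Stack: [1, 3]
COMPARE_OP bool(<) → 1 vs 3 = True. Stack: [True]
POP_JUMP_IF_FALSE → pop True; no jump. Stack: []
LOAD_FAST m → push -143. Stack: [-143]
LOAD_CONST → push 1. Stack: [-143, 1]
BINARY_OP + → -143 + 1 = -142. Stack: [-142]
STORE_FAST m → m=-142. Stack: []
LOAD_FAST i → push 1. Stack: [1]
LOAD_CONST → push 1. Stack: [1, 1]
BINARY_OP + → 1 + 1 = 2. Stack: [2]
STORE_FAST i → i=2. Stack: []
LOAD_FAST i → push 2. Stack: [2]
LOAD_CONST → push 3. Stack: [2, 3]
COMPARE_OP bool(<) → 2 vs 3 = True. Stack: [True]
POP_JUMP_IF_FALSE → pop True; no jump. Stack: []
LOAD_FAST m → push -142. Stack: [-142]
LOAD_CONST → push 1. Stack: [-142, 1]
BINARY_OP + → -142 + 1 = -141. Stack: [-141]
STORE_FAST m → m=-141. Stack: []
LOAD_FAST i → push 2. Stack: [2]
LOAD_CONST → push 1. Stack: [2, 1]
BINARY_OP + → 2 + 1 = 3. Stack: [3]
STORE_FAST i → i=3. Stack: []
LOAD_FAST i → push 3. Stack: [3]
LOAD_CONST → push 3. Stack: [3, 3]
COMPARE_OP bool(<) → 3 vs 3 = False. Stack: [False]
POP_JUMP_IF_FALSE → pop False; jump. Stack: []
LOAD_FAST m → push -141. Stack: [-141]
RETURN_VALUE → return -141.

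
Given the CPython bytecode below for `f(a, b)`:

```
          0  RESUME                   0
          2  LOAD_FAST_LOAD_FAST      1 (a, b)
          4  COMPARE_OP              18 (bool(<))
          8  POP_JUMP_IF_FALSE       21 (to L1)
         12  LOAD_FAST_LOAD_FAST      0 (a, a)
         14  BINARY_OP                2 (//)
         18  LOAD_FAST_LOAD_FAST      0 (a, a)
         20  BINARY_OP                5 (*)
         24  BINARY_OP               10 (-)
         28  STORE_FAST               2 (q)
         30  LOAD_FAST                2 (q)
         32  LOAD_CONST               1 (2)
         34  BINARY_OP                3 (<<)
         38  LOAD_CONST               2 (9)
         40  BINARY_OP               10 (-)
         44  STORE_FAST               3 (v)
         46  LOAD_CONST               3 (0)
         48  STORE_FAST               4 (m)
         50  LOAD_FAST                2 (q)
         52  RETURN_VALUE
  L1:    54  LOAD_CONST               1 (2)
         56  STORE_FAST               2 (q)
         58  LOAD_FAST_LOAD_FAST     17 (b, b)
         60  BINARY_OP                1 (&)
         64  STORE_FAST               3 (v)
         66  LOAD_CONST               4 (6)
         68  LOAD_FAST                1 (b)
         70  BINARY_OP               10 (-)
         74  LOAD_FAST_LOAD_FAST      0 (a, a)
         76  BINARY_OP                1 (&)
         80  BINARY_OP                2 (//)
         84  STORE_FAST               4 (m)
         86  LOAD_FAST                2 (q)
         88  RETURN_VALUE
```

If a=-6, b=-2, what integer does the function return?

-35

LOAD_FAST_LOAD_FAST a,b → push -6,-2. Stack: [-6, -2]
COMPARE_OP bool(<) → -6 vs -2 = True. Stack: [True]
POP_JUMP_IF_FALSE → pop True; no jump. Stack: []
LOAD_FAST_LOAD_FAST a,a → push -6,-6. Stack: [-6, -6]
BINARY_OP // → -6 // -6 = 1. Stack: [1]
LOAD_FAST_LOAD_FAST a,a → push -6,-6. Stack: [1, -6, -6]
BINARY_OP * → -6 * -6 = 36. Stack: [1, 36]
BINARY_OP - → 1 - 36 = -35. Stack: [-35]
STORE_FAST q → q=-35. Stack: []
LOAD_FAST q → push -35. Stack: [-35]
LOAD_CONST → push 2. Stack: [-35, 2]
BINARY_OP << → -35 << 2 = -140. Stack: [-140]
LOAD_CONST → push 9. Stack: [-140, 9]
BINARY_OP - → -140 - 9 = -149. Stack: [-149]
STORE_FAST v → v=-149. Stack: []
LOAD_CONST → push 0. Stack: [0]
STORE_FAST m → m=0. Stack: []
LOAD_FAST q → push -35. Stack: [-35]
RETURN_VALUE → return -35.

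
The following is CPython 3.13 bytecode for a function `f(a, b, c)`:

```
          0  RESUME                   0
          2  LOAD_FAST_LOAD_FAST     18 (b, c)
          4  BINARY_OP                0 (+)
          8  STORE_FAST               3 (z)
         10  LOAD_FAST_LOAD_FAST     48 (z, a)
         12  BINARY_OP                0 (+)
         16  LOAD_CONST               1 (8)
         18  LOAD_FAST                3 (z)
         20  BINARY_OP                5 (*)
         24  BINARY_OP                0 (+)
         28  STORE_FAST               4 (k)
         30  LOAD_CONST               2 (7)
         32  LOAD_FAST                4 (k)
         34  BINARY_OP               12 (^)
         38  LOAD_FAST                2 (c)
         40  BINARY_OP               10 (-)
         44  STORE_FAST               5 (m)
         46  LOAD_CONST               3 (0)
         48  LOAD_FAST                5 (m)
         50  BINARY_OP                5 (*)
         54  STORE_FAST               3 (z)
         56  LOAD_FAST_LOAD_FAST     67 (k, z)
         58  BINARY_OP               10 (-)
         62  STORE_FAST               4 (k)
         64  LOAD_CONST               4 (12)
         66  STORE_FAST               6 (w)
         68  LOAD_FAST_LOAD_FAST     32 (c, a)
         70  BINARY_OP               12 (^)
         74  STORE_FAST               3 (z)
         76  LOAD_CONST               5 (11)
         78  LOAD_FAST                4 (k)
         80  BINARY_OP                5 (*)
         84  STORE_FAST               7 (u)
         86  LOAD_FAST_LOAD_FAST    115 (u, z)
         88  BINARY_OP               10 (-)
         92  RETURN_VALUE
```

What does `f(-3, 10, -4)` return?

LOAD_FAST_LOAD_FAST b,c → push 10,-4. Stack: [10, -4]
BINARY_OP + → 10 + -4 = 6. Stack: [6]
STORE_FAST z → z=6. Stack: []
LOAD_FAST_LOAD_FAST z,a → push 6,-3. Stack: [6, -3]
BINARY_OP + → 6 + -3 = 3. Stack: [3]
LOAD_CONST → push 8. Stack: [3, 8]
LOAD_FAST z → push 6. Stack: [3, 8, 6]
BINARY_OP * → 8 * 6 = 48. Stack: [3, 48]
BINARY_OP + → 3 + 48 = 51. Stack: [51]
STORE_FAST k → k=51. Stack: []
LOAD_CONST → push 7. Stack: [7]
LOAD_FAST k → push 51. Stack: [7, 51]
BINARY_OP ^ → 7 ^ 51 = 52. Stack: [52]
LOAD_FAST c → push -4. Stack: [52, -4]
BINARY_OP - → 52 - -4 = 56. Stack: [56]
STORE_FAST m → m=56. Stack: []
LOAD_CONST → push 0. Stack: [0]
LOAD_FAST m → push 56. Stack: [0, 56]
BINARY_OP * → 0 * 56 = 0. Stack: [0]
STORE_FAST z → z=0. Stack: []
LOAD_FAST_LOAD_FAST k,z → push 51,0. Stack: [51, 0]
BINARY_OP - → 51 - 0 = 51. Stack: [51]
STORE_FAST k → k=51. Stack: []
LOAD_CONST → push 12. Stack: [12]
STORE_FAST w → w=12. Stack: []
LOAD_FAST_LOAD_FAST c,a → push -4,-3. Stack: [-4, -3]
BINARY_OP ^ → -4 ^ -3 = 1. Stack: [1]
STORE_FAST z → z=1. Stack: []
LOAD_CONST → push 11. Stack: [11]
LOAD_FAST k → push 51. Stack: [11, 51]
BINARY_OP * → 11 * 51 = 561. Stack: [561]
STORE_FAST u → u=561. Stack: []
LOAD_FAST_LOAD_FAST u,z → push 561,1. Stack: [561, 1]
BINARY_OP - → 561 - 1 = 560. Stack: [560]
RETURN_VALUE → return 560.

560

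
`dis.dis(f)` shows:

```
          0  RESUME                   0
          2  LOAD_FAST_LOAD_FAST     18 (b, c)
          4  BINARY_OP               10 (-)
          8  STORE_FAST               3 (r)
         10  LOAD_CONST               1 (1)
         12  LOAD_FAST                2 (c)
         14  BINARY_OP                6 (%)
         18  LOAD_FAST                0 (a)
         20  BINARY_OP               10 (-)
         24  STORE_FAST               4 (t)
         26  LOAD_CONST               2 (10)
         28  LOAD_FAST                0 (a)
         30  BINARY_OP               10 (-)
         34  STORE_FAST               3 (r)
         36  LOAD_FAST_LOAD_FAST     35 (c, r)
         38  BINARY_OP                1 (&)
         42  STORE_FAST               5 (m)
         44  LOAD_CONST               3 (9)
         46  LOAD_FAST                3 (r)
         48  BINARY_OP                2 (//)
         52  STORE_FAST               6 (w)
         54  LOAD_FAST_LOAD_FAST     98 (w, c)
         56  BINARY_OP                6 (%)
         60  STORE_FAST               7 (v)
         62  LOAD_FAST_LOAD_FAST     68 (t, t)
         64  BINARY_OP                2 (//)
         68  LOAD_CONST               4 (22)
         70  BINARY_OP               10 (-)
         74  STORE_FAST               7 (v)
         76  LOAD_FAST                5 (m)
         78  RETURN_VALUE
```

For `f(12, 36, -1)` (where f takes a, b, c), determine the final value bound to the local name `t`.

-12

LOAD_FAST_LOAD_FAST b,c → push 36,-1. Stack: [36, -1]
BINARY_OP - → 36 - -1 = 37. Stack: [37]
STORE_FAST r → r=37. Stack: []
LOAD_CONST → push 1. Stack: [1]
LOAD_FAST c → push -1. Stack: [1, -1]
BINARY_OP % → 1 % -1 = 0. Stack: [0]
LOAD_FAST a → push 12. Stack: [0, 12]
BINARY_OP - → 0 - 12 = -12. Stack: [-12]
STORE_FAST t → t=-12. Stack: []
LOAD_CONST → push 10. Stack: [10]
LOAD_FAST a → push 12. Stack: [10, 12]
BINARY_OP - → 10 - 12 = -2. Stack: [-2]
STORE_FAST r → r=-2. Stack: []
LOAD_FAST_LOAD_FAST c,r → push -1,-2. Stack: [-1, -2]
BINARY_OP & → -1 & -2 = -2. Stack: [-2]
STORE_FAST m → m=-2. Stack: []
LOAD_CONST → push 9. Stack: [9]
LOAD_FAST r → push -2. Stack: [9, -2]
BINARY_OP // → 9 // -2 = -5. Stack: [-5]
STORE_FAST w → w=-5. Stack: []
LOAD_FAST_LOAD_FAST w,c → push -5,-1. Stack: [-5, -1]
BINARY_OP % → -5 % -1 = 0. Stack: [0]
STORE_FAST v → v=0. Stack: []
LOAD_FAST_LOAD_FAST t,t → push -12,-12. Stack: [-12, -12]
BINARY_OP // → -12 // -12 = 1. Stack: [1]
LOAD_CONST → push 22. Stack: [1, 22]
BINARY_OP - → 1 - 22 = -21. Stack: [-21]
STORE_FAST v → v=-21. Stack: []
LOAD_FAST m → push -2. Stack: [-2]
RETURN_VALUE → return -2.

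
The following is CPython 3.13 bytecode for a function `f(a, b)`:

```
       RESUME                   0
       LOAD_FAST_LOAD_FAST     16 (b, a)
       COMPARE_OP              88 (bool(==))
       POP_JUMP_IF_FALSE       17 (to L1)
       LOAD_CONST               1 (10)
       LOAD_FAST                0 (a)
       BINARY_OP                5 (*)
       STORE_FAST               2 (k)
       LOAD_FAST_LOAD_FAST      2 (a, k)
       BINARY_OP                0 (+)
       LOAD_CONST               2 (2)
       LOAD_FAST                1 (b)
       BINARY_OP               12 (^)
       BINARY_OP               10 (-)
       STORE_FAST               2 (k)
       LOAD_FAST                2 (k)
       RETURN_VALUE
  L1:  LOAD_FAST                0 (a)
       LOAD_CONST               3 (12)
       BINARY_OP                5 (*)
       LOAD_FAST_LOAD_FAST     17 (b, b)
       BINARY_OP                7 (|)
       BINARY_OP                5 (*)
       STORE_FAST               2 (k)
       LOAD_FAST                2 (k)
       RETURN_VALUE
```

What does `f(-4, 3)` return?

-144

LOAD_FAST_LOAD_FAST b,a → push 3,-4. Stack: [3, -4]
COMPARE_OP bool(==) → 3 vs -4 = False. Stack: [False]
POP_JUMP_IF_FALSE → pop False; jump. Stack: []
LOAD_FAST a → push -4. Stack: [-4]
LOAD_CONST → push 12. Stack: [-4, 12]
BINARY_OP * → -4 * 12 = -48. Stack: [-48]
LOAD_FAST_LOAD_FAST b,b → push 3,3. Stack: [-48, 3, 3]
BINARY_OP | → 3 | 3 = 3. Stack: [-48, 3]
BINARY_OP * → -48 * 3 = -144. Stack: [-144]
STORE_FAST k → k=-144. Stack: []
LOAD_FAST k → push -144. Stack: [-144]
RETURN_VALUE → return -144.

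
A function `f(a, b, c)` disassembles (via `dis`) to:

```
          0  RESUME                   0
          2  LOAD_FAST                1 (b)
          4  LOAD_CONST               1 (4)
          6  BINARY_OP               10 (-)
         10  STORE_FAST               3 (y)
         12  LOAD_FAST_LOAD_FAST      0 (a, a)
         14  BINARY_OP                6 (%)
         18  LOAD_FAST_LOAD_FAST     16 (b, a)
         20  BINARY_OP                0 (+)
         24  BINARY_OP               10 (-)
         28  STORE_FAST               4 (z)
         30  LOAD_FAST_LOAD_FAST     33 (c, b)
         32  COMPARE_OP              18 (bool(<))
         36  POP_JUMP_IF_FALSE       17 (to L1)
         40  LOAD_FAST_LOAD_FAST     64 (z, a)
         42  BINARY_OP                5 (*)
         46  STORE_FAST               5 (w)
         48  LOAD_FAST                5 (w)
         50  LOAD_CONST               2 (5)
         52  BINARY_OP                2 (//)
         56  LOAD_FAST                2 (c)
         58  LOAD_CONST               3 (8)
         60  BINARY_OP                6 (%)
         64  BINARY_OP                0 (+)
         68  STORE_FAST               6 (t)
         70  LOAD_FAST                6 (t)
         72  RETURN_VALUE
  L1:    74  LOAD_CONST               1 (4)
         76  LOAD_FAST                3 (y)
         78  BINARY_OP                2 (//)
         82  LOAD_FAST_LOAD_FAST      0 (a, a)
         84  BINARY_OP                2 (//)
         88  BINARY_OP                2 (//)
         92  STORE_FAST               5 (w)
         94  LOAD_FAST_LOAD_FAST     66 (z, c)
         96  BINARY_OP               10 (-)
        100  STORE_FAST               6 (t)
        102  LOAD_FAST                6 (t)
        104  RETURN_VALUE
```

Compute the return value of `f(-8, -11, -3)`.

LOAD_FAST b → push -11. Stack: [-11]
LOAD_CONST → push 4. Stack: [-11, 4]
BINARY_OP - → -11 - 4 = -15. Stack: [-15]
STORE_FAST y → y=-15. Stack: []
LOAD_FAST_LOAD_FAST a,a → push -8,-8. Stack: [-8, -8]
BINARY_OP % → -8 % -8 = 0. Stack: [0]
LOAD_FAST_LOAD_FAST b,a → push -11,-8. Stack: [0, -11, -8]
BINARY_OP + → -11 + -8 = -19. Stack: [0, -19]
BINARY_OP - → 0 - -19 = 19. Stack: [19]
STORE_FAST z → z=19. Stack: []
LOAD_FAST_LOAD_FAST c,b → push -3,-11. Stack: [-3, -11]
COMPARE_OP bool(<) → -3 vs -11 = False. Stack: [False]
POP_JUMP_IF_FALSE → pop False; jump. Stack: []
LOAD_CONST → push 4. Stack: [4]
LOAD_FAST y → push -15. Stack: [4, -15]
BINARY_OP // → 4 // -15 = -1. Stack: [-1]
LOAD_FAST_LOAD_FAST a,a → push -8,-8. Stack: [-1, -8, -8]
BINARY_OP // → -8 // -8 = 1. Stack: [-1, 1]
BINARY_OP // → -1 // 1 = -1. Stack: [-1]
STORE_FAST w → w=-1. Stack: []
LOAD_FAST_LOAD_FAST z,c → push 19,-3. Stack: [19, -3]
BINARY_OP - → 19 - -3 = 22. Stack: [22]
STORE_FAST t → t=22. Stack: []
LOAD_FAST t → push 22. Stack: [22]
RETURN_VALUE → return 22.

22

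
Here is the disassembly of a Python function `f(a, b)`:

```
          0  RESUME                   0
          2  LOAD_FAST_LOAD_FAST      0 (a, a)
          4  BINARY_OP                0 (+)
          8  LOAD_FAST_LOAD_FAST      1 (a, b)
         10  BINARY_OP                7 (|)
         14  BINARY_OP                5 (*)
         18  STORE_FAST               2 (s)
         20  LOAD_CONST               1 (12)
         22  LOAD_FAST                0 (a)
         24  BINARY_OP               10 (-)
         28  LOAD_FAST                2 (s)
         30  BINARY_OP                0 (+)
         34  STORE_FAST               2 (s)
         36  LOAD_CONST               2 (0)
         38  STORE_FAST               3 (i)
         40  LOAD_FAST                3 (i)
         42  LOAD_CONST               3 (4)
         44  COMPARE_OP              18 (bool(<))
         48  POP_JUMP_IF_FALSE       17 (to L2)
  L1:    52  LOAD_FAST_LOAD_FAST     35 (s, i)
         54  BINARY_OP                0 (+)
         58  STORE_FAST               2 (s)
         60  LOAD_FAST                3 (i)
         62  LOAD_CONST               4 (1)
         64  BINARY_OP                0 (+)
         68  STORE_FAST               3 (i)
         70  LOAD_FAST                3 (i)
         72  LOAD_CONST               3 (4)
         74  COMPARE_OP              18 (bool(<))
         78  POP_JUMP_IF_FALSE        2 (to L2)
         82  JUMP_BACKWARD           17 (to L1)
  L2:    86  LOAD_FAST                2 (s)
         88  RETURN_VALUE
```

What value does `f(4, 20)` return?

LOAD_FAST_LOAD_FAST a,a → push 4,4. Stack: [4, 4]
BINARY_OP + → 4 + 4 = 8. Stack: [8]
LOAD_FAST_LOAD_FAST a,b → push 4,20. Stack: [8, 4, 20]
BINARY_OP | → 4 | 20 = 20. Stack: [8, 20]
BINARY_OP * → 8 * 20 = 160. Stack: [160]
STORE_FAST s → s=160. Stack: []
LOAD_CONST → push 12. Stack: [12]
LOAD_FAST a → push 4. Stack: [12, 4]
BINARY_OP - → 12 - 4 = 8. Stack: [8]
LOAD_FAST s → push 160. Stack: [8, 160]
BINARY_OP + → 8 + 160 = 168. Stack: [168]
STORE_FAST s → s=168. Stack: []
LOAD_CONST → push 0. Stack: [0]
STORE_FAST i → i=0. Stack: []
LOAD_FAST i → push 0. Stack: [0]
LOAD_CONST → push 4. Stack: [0, 4]
COMPARE_OP bool(<) → 0 vs 4 = True. Stack: [True]
POP_JUMP_IF_FALSE → pop True; no jump. Stack: []
LOAD_FAST_LOAD_FAST s,i → push 168,0. Stack: [168, 0]
BINARY_OP + → 168 + 0 = 168. Stack: [168]
STORE_FAST s → s=168. Stack: []
LOAD_FAST i → push 0. Stack: [0]
LOAD_CONST → push 1. Stack: [0, 1]
BINARY_OP + → 0 + 1 = 1. Stack: [1]
STORE_FAST i → i=1. Stack: []
LOAD_FAST i → push 1. Stack: [1]
LOAD_CONST → push 4. Stack: [1, 4]
COMPARE_OP bool(<) → 1 vs 4 = True. Stack: [True]
POP_JUMP_IF_FALSE → pop True; no jump. Stack: []
LOAD_FAST_LOAD_FAST s,i → push 168,1. Stack: [168, 1]
BINARY_OP + → 168 + 1 = 169. Stack: [169]
STORE_FAST s → s=169. Stack: []
LOAD_FAST i → push 1. Stack: [1]
LOAD_CONST → push 1. Stack: [1, 1]
BINARY_OP + → 1 + 1 = 2. Stack: [2]
STORE_FAST i → i=2. Stack: []
LOAD_FAST i → push 2. Stack: [2]
LOAD_CONST → push 4. Stack: [2, 4]
COMPARE_OP bool(<) → 2 vs 4 = True. Stack: [True]
POP_JUMP_IF_FALSE → pop True; no jump. Stack: []
LOAD_FAST_LOAD_FAST s,i → push 169,2. Stack: [169, 2]
BINARY_OP + → 169 + 2 = 171. Stack: [171]
STORE_FAST s → s=171. Stack: []
LOAD_FAST i → push 2. Stack: [2]
LOAD_CONST → push 1. Stack: [2, 1]
BINARY_OP + → 2 + 1 = 3. Stack: [3]
STORE_FAST i → i=3. Stack: []
LOAD_FAST i → push 3. Stack: [3]
LOAD_CONST → push 4. Stack: [3, 4]
COMPARE_OP bool(<) → 3 vs 4 = True. Stack: [True]
POP_JUMP_IF_FALSE → pop True; no jump. Stack: []
LOAD_FAST_LOAD_FAST s,i → push 171,3. Stack: [171, 3]
BINARY_OP + → 171 + 3 = 174. Stack: [174]
STORE_FAST s → s=174. Stack: []
LOAD_FAST i → push 3. Stack: [3]
LOAD_CONST → push 1. Stack: [3, 1]
BINARY_OP + → 3 + 1 = 4. Stack: [4]
STORE_FAST i → i=4. Stack: []
LOAD_FAST i → push 4. Stack: [4]
LOAD_CONST → push 4. Stack: [4, 4]
COMPARE_OP bool(<) → 4 vs 4 = False. Stack: [False]
POP_JUMP_IF_FALSE → pop False; jump. Stack: []
LOAD_FAST s → push 174. Stack: [174]
RETURN_VALUE → return 174.

174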